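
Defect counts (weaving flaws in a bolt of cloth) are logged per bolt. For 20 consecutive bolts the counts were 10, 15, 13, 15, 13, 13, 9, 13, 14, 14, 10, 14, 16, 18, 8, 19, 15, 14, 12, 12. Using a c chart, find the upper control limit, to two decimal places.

c̄ = (10 + 15 + 13 + 15 + 13 + 13 + 9 + 13 + 14 + 14 + 10 + 14 + 16 + 18 + 8 + 19 + 15 + 14 + 12 + 12) / 20 = 267 / 20 = 13.3500
UCL = c̄ + 3√c̄ = 13.3500 + 3 × √13.3500 = 13.3500 + 3 × 3.6538 = 24.3113

24.31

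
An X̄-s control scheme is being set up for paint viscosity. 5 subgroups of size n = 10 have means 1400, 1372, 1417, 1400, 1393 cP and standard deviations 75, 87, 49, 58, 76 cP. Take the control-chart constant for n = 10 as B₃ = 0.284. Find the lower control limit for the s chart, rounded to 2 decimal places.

19.60

s̄ = (75 + 87 + 49 + 58 + 76) / 5 = 69.0000
LCL_s = B₃·s̄ = 0.284 × 69.0000 = 19.5960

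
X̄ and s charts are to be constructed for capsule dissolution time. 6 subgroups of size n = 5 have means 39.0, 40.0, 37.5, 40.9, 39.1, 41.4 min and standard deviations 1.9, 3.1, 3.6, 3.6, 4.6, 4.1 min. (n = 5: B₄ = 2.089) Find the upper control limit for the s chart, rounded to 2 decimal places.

s̄ = (1.9 + 3.1 + 3.6 + 3.6 + 4.6 + 4.1) / 6 = 3.4833
UCL_s = B₄·s̄ = 2.089 × 3.4833 = 7.2767

7.28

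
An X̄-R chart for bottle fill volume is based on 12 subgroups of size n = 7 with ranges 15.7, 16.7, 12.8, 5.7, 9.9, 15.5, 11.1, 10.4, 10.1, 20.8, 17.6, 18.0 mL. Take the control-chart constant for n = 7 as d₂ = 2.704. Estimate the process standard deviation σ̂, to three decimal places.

5.063

R̄ = (15.7 + 16.7 + 12.8 + 5.7 + 9.9 + 15.5 + 11.1 + 10.4 + 10.1 + 20.8 + 17.6 + 18.0) / 12 = 13.6917
σ̂ = R̄ / d₂ = 13.6917 / 2.704 = 5.0635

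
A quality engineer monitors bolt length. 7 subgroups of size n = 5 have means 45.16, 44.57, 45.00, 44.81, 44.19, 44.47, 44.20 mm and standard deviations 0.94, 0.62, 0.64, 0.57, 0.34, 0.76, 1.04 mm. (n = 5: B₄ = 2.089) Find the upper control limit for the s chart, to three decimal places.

s̄ = (0.94 + 0.62 + 0.64 + 0.57 + 0.34 + 0.76 + 1.04) / 7 = 0.7014
UCL_s = B₄·s̄ = 2.089 × 0.7014 = 1.4653

1.465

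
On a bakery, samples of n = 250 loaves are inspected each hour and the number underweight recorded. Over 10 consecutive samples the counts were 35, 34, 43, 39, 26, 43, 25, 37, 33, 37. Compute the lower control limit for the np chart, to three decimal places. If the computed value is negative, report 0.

p̄ = Σdᵢ / (k·n) = 352 / (10 × 250) = 0.14080
LCL = np̄ − 3·√(np̄(1−p̄)) = 35.2000 − 3 × 5.4994 = 18.7017

18.702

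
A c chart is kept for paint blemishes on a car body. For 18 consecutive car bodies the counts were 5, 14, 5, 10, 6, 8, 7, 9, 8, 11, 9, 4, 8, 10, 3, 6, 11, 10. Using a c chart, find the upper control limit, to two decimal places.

c̄ = (5 + 14 + 5 + 10 + 6 + 8 + 7 + 9 + 8 + 11 + 9 + 4 + 8 + 10 + 3 + 6 + 11 + 10) / 18 = 144 / 18 = 8.0000
UCL = c̄ + 3√c̄ = 8.0000 + 3 × √8.0000 = 8.0000 + 3 × 2.8284 = 16.4853

16.49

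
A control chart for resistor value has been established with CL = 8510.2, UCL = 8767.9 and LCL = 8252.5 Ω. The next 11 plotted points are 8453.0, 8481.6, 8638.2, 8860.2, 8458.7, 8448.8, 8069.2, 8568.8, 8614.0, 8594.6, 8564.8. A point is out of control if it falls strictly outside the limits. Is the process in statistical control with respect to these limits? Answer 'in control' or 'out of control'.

Compare each point to [8252.5, 8767.9]: sample 4 = 8860.2 > UCL; sample 7 = 8069.2 < LCL.

out of control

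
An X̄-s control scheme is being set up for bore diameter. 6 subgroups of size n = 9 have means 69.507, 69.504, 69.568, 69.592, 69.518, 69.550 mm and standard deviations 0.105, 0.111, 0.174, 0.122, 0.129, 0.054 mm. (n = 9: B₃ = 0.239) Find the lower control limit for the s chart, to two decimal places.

s̄ = (0.105 + 0.111 + 0.174 + 0.122 + 0.129 + 0.054) / 6 = 0.1158
LCL_s = B₃·s̄ = 0.239 × 0.1158 = 0.0277

0.03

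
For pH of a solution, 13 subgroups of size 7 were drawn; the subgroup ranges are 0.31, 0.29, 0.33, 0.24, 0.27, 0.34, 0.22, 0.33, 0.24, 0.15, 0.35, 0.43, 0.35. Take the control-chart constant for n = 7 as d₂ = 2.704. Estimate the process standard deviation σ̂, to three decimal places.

0.110

R̄ = (0.31 + 0.29 + 0.33 + 0.24 + 0.27 + 0.34 + 0.22 + 0.33 + 0.24 + 0.15 + 0.35 + 0.43 + 0.35) / 13 = 0.2962
σ̂ = R̄ / d₂ = 0.2962 / 2.704 = 0.1095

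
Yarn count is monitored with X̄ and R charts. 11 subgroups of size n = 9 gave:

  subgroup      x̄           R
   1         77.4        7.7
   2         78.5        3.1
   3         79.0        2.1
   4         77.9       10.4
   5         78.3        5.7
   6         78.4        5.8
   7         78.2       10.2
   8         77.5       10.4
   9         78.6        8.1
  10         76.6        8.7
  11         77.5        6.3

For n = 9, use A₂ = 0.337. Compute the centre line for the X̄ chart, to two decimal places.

X̄̄ = (77.4 + 78.5 + 79.0 + 77.9 + 78.3 + 78.4 + 78.2 + 77.5 + 78.6 + 76.6 + 77.5) / 11 = 857.9000 / 11 = 77.9909
CL = X̄̄ = 77.9909

77.99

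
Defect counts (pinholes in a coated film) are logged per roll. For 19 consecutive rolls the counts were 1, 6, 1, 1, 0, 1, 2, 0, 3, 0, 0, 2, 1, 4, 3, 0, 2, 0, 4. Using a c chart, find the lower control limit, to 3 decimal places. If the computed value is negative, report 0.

0.000

c̄ = (1 + 6 + 1 + 1 + 0 + 1 + 2 + 0 + 3 + 0 + 0 + 2 + 1 + 4 + 3 + 0 + 2 + 0 + 4) / 19 = 31 / 19 = 1.6316
LCL = c̄ − 3√c̄ = 1.6316 − 3 × 1.2773 = -2.2004 → 0 (cannot be negative)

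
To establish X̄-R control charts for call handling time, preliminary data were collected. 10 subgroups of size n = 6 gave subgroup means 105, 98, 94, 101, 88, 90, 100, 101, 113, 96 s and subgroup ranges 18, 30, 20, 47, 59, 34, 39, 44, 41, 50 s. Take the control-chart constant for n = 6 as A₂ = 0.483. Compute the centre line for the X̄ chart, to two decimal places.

X̄̄ = (105 + 98 + 94 + 101 + 88 + 90 + 100 + 101 + 113 + 96) / 10 = 986.0000 / 10 = 98.6000
CL = X̄̄ = 98.6000

98.60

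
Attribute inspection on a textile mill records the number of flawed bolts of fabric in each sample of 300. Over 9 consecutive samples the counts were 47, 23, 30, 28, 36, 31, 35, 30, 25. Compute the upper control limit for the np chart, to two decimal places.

47.63

p̄ = Σdᵢ / (k·n) = 285 / (9 × 300) = 0.10556
UCL = np̄ + 3·√(np̄(1−p̄)) = 31.6667 + 3 × √(31.6667×0.89444) = 31.6667 + 3 × 5.3220 = 47.6328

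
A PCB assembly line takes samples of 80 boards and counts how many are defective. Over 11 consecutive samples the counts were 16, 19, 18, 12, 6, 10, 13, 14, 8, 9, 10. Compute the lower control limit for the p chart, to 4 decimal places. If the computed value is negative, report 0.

0.0325

p̄ = Σdᵢ / (k·n) = 135 / (11 × 80) = 0.15341
LCL = p̄ − 3·√(p̄(1−p̄)/n) = 0.15341 − 3 × 0.04029 = 0.03253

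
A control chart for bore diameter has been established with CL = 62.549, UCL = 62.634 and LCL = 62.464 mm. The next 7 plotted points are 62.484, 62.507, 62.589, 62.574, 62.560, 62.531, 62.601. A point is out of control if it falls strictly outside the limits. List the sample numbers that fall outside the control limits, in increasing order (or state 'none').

All 7 points lie within [62.464, 62.634].

none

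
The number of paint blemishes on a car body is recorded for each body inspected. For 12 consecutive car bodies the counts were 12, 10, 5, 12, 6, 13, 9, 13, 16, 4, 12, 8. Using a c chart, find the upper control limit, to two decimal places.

19.49

c̄ = (12 + 10 + 5 + 12 + 6 + 13 + 9 + 13 + 16 + 4 + 12 + 8) / 12 = 120 / 12 = 10.0000
UCL = c̄ + 3√c̄ = 10.0000 + 3 × √10.0000 = 10.0000 + 3 × 3.1623 = 19.4868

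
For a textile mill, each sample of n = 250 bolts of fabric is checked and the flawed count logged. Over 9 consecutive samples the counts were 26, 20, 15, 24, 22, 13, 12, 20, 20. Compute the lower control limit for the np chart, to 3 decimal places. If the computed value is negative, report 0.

p̄ = Σdᵢ / (k·n) = 172 / (9 × 250) = 0.07644
LCL = np̄ − 3·√(np̄(1−p̄)) = 19.1111 − 3 × 4.2012 = 6.5075

6.507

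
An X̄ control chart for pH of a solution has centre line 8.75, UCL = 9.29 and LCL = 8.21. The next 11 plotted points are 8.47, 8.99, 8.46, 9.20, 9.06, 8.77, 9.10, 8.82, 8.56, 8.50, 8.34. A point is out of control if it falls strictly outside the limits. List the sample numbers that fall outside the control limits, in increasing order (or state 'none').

All 11 points lie within [8.21, 9.29].

none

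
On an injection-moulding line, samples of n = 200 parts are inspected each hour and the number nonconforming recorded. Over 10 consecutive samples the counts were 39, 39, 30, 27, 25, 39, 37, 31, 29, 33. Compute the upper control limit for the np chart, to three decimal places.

p̄ = Σdᵢ / (k·n) = 329 / (10 × 200) = 0.16450
UCL = np̄ + 3·√(np̄(1−p̄)) = 32.9000 + 3 × √(32.9000×0.83550) = 32.9000 + 3 × 5.2429 = 48.6287

48.629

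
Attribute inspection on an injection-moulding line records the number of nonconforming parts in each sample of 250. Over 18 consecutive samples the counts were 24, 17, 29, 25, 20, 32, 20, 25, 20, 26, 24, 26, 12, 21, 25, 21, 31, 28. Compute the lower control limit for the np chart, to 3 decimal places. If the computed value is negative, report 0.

9.780

p̄ = Σdᵢ / (k·n) = 426 / (18 × 250) = 0.09467
LCL = np̄ − 3·√(np̄(1−p̄)) = 23.6667 − 3 × 4.6288 = 9.7801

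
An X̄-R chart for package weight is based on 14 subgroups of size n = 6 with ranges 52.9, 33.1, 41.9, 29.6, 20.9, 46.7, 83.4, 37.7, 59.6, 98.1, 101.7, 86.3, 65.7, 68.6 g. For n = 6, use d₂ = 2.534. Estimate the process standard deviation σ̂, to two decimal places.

R̄ = (52.9 + 33.1 + 41.9 + 29.6 + 20.9 + 46.7 + 83.4 + 37.7 + 59.6 + 98.1 + 101.7 + 86.3 + 65.7 + 68.6) / 14 = 59.0143
σ̂ = R̄ / d₂ = 59.0143 / 2.534 = 23.2890

23.29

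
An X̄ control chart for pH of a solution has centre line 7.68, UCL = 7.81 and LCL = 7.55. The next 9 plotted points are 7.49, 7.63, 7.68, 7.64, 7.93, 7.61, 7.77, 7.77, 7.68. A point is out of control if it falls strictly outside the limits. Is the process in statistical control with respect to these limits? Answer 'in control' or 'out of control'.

out of control

Compare each point to [7.55, 7.81]: sample 1 = 7.49 < LCL; sample 5 = 7.93 > UCL.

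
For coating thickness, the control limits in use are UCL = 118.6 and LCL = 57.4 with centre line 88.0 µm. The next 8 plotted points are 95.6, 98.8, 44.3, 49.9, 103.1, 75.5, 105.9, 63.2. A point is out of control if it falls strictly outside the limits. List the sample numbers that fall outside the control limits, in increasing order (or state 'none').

Compare each point to [57.4, 118.6]: sample 3 = 44.3 < LCL; sample 4 = 49.9 < LCL.

3, 4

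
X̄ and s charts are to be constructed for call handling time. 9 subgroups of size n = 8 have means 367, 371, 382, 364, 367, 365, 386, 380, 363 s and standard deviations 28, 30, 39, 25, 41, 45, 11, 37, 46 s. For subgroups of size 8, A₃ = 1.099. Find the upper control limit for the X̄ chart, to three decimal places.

408.544

X̄̄ = (367 + 371 + 382 + 364 + 367 + 365 + 386 + 380 + 363) / 9 = 371.6667
s̄ = (28 + 30 + 39 + 25 + 41 + 45 + 11 + 37 + 46) / 9 = 33.5556
UCL = X̄̄ + A₃·s̄ = 371.6667 + 1.099 × 33.5556 = 408.5442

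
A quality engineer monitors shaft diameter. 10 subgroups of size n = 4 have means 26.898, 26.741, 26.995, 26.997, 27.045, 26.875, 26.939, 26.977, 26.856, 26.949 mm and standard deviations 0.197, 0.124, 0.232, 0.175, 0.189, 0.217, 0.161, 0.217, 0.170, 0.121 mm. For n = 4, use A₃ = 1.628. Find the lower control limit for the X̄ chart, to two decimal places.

26.63

X̄̄ = (26.898 + 26.741 + 26.995 + 26.997 + 27.045 + 26.875 + 26.939 + 26.977 + 26.856 + 26.949) / 10 = 26.9272
s̄ = (0.197 + 0.124 + 0.232 + 0.175 + 0.189 + 0.217 + 0.161 + 0.217 + 0.170 + 0.121) / 10 = 0.1803
LCL = X̄̄ − A₃·s̄ = 26.9272 − 1.628 × 0.1803 = 26.6337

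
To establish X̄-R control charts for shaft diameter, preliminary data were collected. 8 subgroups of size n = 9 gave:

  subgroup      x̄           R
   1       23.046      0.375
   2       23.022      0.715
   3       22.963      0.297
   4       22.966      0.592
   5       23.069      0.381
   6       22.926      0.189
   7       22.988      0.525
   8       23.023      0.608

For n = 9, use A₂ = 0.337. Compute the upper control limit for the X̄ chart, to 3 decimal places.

23.155

X̄̄ = (23.046 + 23.022 + 22.963 + 22.966 + 23.069 + 22.926 + 22.988 + 23.023) / 8 = 184.0030 / 8 = 23.0004
R̄ = (0.375 + 0.715 + 0.297 + 0.592 + 0.381 + 0.189 + 0.525 + 0.608) / 8 = 3.6820 / 8 = 0.4602
UCL = X̄̄ + A₂·R̄ = 23.0004 + 0.337 × 0.4602 = 23.1555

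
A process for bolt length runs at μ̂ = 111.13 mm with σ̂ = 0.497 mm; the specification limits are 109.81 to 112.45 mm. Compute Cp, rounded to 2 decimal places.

Cp = (USL − LSL) / (6σ̂) = (112.45 − 109.81) / (6 × 0.497) = 2.6400 / 2.9820 = 0.8853

0.89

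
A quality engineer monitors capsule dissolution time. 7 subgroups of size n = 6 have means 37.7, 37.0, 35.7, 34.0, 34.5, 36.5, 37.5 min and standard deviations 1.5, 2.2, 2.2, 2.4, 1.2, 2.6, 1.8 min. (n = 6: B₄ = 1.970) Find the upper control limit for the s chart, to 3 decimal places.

3.912

s̄ = (1.5 + 2.2 + 2.2 + 2.4 + 1.2 + 2.6 + 1.8) / 7 = 1.9857
UCL_s = B₄·s̄ = 1.970 × 1.9857 = 3.9119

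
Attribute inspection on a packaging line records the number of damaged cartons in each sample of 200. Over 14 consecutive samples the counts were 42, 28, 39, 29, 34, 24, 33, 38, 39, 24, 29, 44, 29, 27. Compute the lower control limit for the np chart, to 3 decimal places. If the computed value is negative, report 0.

p̄ = Σdᵢ / (k·n) = 459 / (14 × 200) = 0.16393
LCL = np̄ − 3·√(np̄(1−p̄)) = 32.7857 − 3 × 5.2356 = 17.0790

17.079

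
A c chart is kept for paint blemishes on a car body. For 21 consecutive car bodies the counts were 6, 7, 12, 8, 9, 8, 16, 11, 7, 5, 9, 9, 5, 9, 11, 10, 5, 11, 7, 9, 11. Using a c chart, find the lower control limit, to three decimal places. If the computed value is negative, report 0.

c̄ = (6 + 7 + 12 + 8 + 9 + 8 + 16 + 11 + 7 + 5 + 9 + 9 + 5 + 9 + 11 + 10 + 5 + 11 + 7 + 9 + 11) / 21 = 185 / 21 = 8.8095
LCL = c̄ − 3√c̄ = 8.8095 − 3 × 2.9681 = -0.0947 → 0 (cannot be negative)

0.000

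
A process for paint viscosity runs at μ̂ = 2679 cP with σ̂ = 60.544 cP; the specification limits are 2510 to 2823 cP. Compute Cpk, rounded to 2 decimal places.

0.79

Cpu = (USL − μ̂) / (3σ̂) = (2823 − 2679) / (3 × 60.544) = 0.7928; Cpl = (μ̂ − LSL) / (3σ̂) = (2679 − 2510) / (3 × 60.544) = 0.9305; Cpk = min(Cpu, Cpl) = 0.7928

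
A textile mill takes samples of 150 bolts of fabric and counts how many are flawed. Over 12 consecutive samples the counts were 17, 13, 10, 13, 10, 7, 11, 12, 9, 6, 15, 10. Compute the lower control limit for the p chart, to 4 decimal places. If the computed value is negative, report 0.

p̄ = Σdᵢ / (k·n) = 133 / (12 × 150) = 0.07389
LCL = p̄ − 3·√(p̄(1−p̄)/n) = 0.07389 − 3 × 0.02136 = 0.00981

0.0098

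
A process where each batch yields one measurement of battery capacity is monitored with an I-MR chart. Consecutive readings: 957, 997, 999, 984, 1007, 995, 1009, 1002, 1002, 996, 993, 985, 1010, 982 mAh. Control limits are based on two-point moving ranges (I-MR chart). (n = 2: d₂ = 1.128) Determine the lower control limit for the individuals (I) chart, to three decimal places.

X̄ = (957 + 997 + 999 + 984 + 1007 + 995 + 1009 + 1002 + 1002 + 996 + 993 + 985 + 1010 + 982) / 14 = 994.1429
Moving ranges: 40, 2, 15, 23, 12, 14, 7, 0, 6, 3, 8, 25, 28; M̄R̄ = 183.0000 / 13 = 14.0769
LCL = X̄ − 3·M̄R̄/d₂ = 994.1429 − 3 × 14.0769 / 1.128 = 956.7042

956.704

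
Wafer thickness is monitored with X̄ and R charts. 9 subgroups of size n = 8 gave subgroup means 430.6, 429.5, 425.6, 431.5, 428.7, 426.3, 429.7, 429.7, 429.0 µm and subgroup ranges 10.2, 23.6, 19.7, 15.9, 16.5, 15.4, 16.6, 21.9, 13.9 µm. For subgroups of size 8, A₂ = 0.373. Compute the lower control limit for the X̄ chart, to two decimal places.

422.59

X̄̄ = (430.6 + 429.5 + 425.6 + 431.5 + 428.7 + 426.3 + 429.7 + 429.7 + 429.0) / 9 = 3860.6000 / 9 = 428.9556
R̄ = (10.2 + 23.6 + 19.7 + 15.9 + 16.5 + 15.4 + 16.6 + 21.9 + 13.9) / 9 = 153.7000 / 9 = 17.0778
LCL = X̄̄ − A₂·R̄ = 428.9556 − 0.373 × 17.0778 = 422.5855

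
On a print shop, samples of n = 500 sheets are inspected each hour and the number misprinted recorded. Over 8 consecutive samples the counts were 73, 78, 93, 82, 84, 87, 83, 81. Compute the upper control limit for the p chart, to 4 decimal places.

0.2151

p̄ = Σdᵢ / (k·n) = 661 / (8 × 500) = 0.16525
UCL = p̄ + 3·√(p̄(1−p̄)/n) = 0.16525 + 3 × √(0.16525×0.83475/500) = 0.16525 + 3 × 0.01661 = 0.21508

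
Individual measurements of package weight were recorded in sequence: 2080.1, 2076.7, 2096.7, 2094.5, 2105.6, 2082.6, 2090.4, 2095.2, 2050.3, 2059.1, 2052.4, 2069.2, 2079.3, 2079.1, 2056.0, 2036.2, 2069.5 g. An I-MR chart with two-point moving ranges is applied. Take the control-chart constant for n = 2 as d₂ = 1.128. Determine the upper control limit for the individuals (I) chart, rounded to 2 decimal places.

2114.11

X̄ = (2080.1 + 2076.7 + 2096.7 + 2094.5 + 2105.6 + 2082.6 + 2090.4 + 2095.2 + 2050.3 + 2059.1 + 2052.4 + 2069.2 + 2079.3 + 2079.1 + 2056.0 + 2036.2 + 2069.5) / 17 = 2074.8765
Moving ranges: 3.4, 20.0, 2.2, 11.1, 23.0, 7.8, 4.8, 44.9, 8.8, 6.7, 16.8, 10.1, 0.2, 23.1, 19.8, 33.3; M̄R̄ = 236.0000 / 16 = 14.7500
UCL = X̄ + 3·M̄R̄/d₂ = 2074.8765 + 3 × 14.7500 / 1.128 = 2114.1052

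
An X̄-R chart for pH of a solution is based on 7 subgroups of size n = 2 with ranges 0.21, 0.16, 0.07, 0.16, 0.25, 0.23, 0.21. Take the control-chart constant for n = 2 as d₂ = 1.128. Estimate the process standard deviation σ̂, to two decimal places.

0.16

R̄ = (0.21 + 0.16 + 0.07 + 0.16 + 0.25 + 0.23 + 0.21) / 7 = 0.1843
σ̂ = R̄ / d₂ = 0.1843 / 1.128 = 0.1634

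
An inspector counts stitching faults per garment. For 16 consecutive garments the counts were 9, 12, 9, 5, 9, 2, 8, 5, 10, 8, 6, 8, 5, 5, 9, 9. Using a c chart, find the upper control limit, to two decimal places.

c̄ = (9 + 12 + 9 + 5 + 9 + 2 + 8 + 5 + 10 + 8 + 6 + 8 + 5 + 5 + 9 + 9) / 16 = 119 / 16 = 7.4375
UCL = c̄ + 3√c̄ = 7.4375 + 3 × √7.4375 = 7.4375 + 3 × 2.7272 = 15.6190

15.62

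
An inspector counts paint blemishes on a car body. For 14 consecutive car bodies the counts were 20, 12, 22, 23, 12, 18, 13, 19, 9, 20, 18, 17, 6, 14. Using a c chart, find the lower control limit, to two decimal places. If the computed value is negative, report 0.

3.96

c̄ = (20 + 12 + 22 + 23 + 12 + 18 + 13 + 19 + 9 + 20 + 18 + 17 + 6 + 14) / 14 = 223 / 14 = 15.9286
LCL = c̄ − 3√c̄ = 15.9286 − 3 × 3.9911 = 3.9554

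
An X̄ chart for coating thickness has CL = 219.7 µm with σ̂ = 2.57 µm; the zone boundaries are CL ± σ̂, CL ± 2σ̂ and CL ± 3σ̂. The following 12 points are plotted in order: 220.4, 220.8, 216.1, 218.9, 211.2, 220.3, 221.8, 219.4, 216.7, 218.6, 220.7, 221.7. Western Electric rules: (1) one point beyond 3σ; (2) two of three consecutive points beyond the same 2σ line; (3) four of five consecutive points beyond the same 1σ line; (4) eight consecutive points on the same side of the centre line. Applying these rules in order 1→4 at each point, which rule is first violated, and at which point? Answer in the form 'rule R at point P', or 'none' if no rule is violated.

rule 1 at point 5

Zone of each point (C = within 1σ̂, B = 1σ̂–2σ̂, A = 2σ̂–3σ̂, * = beyond 3σ̂; sign = side of CL): 1:+C, 2:+C, 3:-B, 4:-C, 5:-*, 6:+C, 7:+C, 8:-C, 9:-B, 10:-C, 11:+C, 12:+C
Rule 1 (one point beyond the 3σ limits) is satisfied at point 5.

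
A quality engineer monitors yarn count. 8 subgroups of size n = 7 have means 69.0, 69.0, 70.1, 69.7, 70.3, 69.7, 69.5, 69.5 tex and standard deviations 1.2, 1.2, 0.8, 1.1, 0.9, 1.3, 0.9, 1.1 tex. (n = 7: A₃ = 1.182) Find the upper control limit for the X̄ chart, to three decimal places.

X̄̄ = (69.0 + 69.0 + 70.1 + 69.7 + 70.3 + 69.7 + 69.5 + 69.5) / 8 = 69.6000
s̄ = (1.2 + 1.2 + 0.8 + 1.1 + 0.9 + 1.3 + 0.9 + 1.1) / 8 = 1.0625
UCL = X̄̄ + A₃·s̄ = 69.6000 + 1.182 × 1.0625 = 70.8559

70.856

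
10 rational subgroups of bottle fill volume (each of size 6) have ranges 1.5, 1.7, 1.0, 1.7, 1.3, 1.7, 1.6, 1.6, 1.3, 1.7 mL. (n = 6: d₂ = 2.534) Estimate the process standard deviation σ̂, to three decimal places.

0.596

R̄ = (1.5 + 1.7 + 1.0 + 1.7 + 1.3 + 1.7 + 1.6 + 1.6 + 1.3 + 1.7) / 10 = 1.5100
σ̂ = R̄ / d₂ = 1.5100 / 2.534 = 0.5959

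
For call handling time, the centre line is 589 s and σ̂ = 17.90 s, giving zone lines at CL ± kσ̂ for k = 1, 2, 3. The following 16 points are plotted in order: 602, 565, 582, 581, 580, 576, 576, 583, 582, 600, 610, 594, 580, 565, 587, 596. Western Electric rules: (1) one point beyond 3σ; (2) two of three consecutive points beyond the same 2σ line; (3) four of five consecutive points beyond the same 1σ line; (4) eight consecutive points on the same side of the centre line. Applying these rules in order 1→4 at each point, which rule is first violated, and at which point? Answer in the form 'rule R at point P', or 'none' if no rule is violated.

Zone of each point (C = within 1σ̂, B = 1σ̂–2σ̂, A = 2σ̂–3σ̂, * = beyond 3σ̂; sign = side of CL): 1:+C, 2:-B, 3:-C, 4:-C, 5:-C, 6:-C, 7:-C, 8:-C, 9:-C, 10:+C, 11:+B, 12:+C, 13:-C, 14:-B, 15:-C, 16:+C
Rule 4 (eight consecutive points on the same side of the centre line) is satisfied at point 9.

rule 4 at point 9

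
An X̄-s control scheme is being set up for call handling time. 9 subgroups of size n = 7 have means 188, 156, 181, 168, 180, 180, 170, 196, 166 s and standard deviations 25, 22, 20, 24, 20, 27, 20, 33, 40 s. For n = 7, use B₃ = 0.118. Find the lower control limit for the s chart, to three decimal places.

3.029

s̄ = (25 + 22 + 20 + 24 + 20 + 27 + 20 + 33 + 40) / 9 = 25.6667
LCL_s = B₃·s̄ = 0.118 × 25.6667 = 3.0287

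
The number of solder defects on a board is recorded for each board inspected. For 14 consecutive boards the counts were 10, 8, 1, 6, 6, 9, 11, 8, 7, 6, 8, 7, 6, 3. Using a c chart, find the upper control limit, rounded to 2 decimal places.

14.71

c̄ = (10 + 8 + 1 + 6 + 6 + 9 + 11 + 8 + 7 + 6 + 8 + 7 + 6 + 3) / 14 = 96 / 14 = 6.8571
UCL = c̄ + 3√c̄ = 6.8571 + 3 × √6.8571 = 6.8571 + 3 × 2.6186 = 14.7130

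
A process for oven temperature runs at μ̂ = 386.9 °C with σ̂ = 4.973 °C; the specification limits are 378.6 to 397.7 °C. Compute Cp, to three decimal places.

Cp = (USL − LSL) / (6σ̂) = (397.7 − 378.6) / (6 × 4.973) = 19.1000 / 29.8380 = 0.6401

0.640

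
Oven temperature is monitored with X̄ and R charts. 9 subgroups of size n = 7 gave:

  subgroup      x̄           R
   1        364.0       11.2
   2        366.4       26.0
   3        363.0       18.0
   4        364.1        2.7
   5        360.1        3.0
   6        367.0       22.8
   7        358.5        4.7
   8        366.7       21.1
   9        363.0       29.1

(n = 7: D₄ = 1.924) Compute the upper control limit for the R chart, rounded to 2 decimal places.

29.63

R̄ = (11.2 + 26.0 + 18.0 + 2.7 + 3.0 + 22.8 + 4.7 + 21.1 + 29.1) / 9 = 138.6000 / 9 = 15.4000
UCL_R = D₄·R̄ = 1.924 × 15.4000 = 29.6296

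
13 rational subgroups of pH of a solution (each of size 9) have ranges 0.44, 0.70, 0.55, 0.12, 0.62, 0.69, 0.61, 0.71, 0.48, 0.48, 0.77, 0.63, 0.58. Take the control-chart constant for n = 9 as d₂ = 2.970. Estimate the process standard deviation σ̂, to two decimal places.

R̄ = (0.44 + 0.70 + 0.55 + 0.12 + 0.62 + 0.69 + 0.61 + 0.71 + 0.48 + 0.48 + 0.77 + 0.63 + 0.58) / 13 = 0.5677
σ̂ = R̄ / d₂ = 0.5677 / 2.970 = 0.1911

0.19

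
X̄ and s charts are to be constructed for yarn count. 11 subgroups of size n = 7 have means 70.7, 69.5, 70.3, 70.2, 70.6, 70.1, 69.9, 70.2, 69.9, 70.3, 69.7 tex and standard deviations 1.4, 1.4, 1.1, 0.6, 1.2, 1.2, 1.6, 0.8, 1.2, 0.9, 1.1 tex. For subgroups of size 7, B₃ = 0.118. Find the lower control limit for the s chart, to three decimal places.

s̄ = (1.4 + 1.4 + 1.1 + 0.6 + 1.2 + 1.2 + 1.6 + 0.8 + 1.2 + 0.9 + 1.1) / 11 = 1.1364
LCL_s = B₃·s̄ = 0.118 × 1.1364 = 0.1341

0.134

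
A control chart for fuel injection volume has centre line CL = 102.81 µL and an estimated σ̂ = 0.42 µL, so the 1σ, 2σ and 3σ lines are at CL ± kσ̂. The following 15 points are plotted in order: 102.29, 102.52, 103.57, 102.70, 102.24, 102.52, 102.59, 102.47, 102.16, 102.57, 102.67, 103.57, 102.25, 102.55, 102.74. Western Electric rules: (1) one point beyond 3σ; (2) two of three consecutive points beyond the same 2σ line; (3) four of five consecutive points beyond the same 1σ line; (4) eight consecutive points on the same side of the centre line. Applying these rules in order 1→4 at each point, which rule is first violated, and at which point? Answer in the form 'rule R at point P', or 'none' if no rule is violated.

Zone of each point (C = within 1σ̂, B = 1σ̂–2σ̂, A = 2σ̂–3σ̂, * = beyond 3σ̂; sign = side of CL): 1:-B, 2:-C, 3:+B, 4:-C, 5:-B, 6:-C, 7:-C, 8:-C, 9:-B, 10:-C, 11:-C, 12:+B, 13:-B, 14:-C, 15:-C
Rule 4 (eight consecutive points on the same side of the centre line) is satisfied at point 11.

rule 4 at point 11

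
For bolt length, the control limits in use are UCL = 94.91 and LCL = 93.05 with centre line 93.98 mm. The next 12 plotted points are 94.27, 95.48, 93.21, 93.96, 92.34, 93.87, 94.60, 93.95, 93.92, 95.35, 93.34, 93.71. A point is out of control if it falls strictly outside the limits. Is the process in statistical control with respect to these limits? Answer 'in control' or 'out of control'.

Compare each point to [93.05, 94.91]: sample 2 = 95.48 > UCL; sample 5 = 92.34 < LCL; sample 10 = 95.35 > UCL.

out of control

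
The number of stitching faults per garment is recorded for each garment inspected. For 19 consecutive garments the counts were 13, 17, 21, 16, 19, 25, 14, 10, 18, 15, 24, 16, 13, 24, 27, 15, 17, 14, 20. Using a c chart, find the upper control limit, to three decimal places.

30.443

c̄ = (13 + 17 + 21 + 16 + 19 + 25 + 14 + 10 + 18 + 15 + 24 + 16 + 13 + 24 + 27 + 15 + 17 + 14 + 20) / 19 = 338 / 19 = 17.7895
UCL = c̄ + 3√c̄ = 17.7895 + 3 × √17.7895 = 17.7895 + 3 × 4.2178 = 30.4427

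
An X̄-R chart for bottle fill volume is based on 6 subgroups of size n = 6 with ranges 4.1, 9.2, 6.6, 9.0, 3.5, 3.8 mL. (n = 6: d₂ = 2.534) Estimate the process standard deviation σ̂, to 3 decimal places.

2.381

R̄ = (4.1 + 9.2 + 6.6 + 9.0 + 3.5 + 3.8) / 6 = 6.0333
σ̂ = R̄ / d₂ = 6.0333 / 2.534 = 2.3810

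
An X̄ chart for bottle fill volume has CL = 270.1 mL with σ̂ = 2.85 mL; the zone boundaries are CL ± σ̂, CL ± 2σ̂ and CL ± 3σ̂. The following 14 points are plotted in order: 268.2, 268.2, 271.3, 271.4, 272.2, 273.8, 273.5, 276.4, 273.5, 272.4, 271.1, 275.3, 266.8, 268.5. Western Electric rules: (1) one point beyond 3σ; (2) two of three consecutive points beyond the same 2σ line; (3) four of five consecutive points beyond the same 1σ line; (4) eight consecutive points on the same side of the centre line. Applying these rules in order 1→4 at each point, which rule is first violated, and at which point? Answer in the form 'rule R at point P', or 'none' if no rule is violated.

Zone of each point (C = within 1σ̂, B = 1σ̂–2σ̂, A = 2σ̂–3σ̂, * = beyond 3σ̂; sign = side of CL): 1:-C, 2:-C, 3:+C, 4:+C, 5:+C, 6:+B, 7:+B, 8:+A, 9:+B, 10:+C, 11:+C, 12:+B, 13:-B, 14:-C
Rule 3 (four of five consecutive points beyond the same 1σ limit) is satisfied at point 9.

rule 3 at point 9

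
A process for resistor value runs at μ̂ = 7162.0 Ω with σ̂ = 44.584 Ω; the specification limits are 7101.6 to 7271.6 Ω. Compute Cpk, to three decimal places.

Cpu = (USL − μ̂) / (3σ̂) = (7271.6 − 7162.0) / (3 × 44.584) = 0.8194; Cpl = (μ̂ − LSL) / (3σ̂) = (7162.0 − 7101.6) / (3 × 44.584) = 0.4516; Cpk = min(Cpu, Cpl) = 0.4516

0.452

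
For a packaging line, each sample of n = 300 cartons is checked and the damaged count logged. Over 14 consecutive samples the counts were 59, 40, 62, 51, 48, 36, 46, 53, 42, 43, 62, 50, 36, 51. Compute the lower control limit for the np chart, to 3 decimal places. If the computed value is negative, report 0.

29.371

p̄ = Σdᵢ / (k·n) = 679 / (14 × 300) = 0.16167
LCL = np̄ − 3·√(np̄(1−p̄)) = 48.5000 − 3 × 6.3765 = 29.3706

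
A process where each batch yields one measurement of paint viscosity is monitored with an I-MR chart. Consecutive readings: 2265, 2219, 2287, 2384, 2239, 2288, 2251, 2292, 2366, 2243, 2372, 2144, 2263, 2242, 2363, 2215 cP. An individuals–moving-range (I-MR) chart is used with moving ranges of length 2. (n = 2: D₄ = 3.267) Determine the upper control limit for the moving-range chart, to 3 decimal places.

314.939

Moving ranges: 46, 68, 97, 145, 49, 37, 41, 74, 123, 129, 228, 119, 21, 121, 148; M̄R̄ = 1446.0000 / 15 = 96.4000
UCL_MR = D₄·M̄R̄ = 3.267 × 96.4000 = 314.9388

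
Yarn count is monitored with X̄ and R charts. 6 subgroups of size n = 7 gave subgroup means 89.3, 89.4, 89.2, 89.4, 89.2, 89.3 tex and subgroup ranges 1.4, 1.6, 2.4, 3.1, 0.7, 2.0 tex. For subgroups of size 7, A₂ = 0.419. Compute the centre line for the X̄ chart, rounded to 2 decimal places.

89.30

X̄̄ = (89.3 + 89.4 + 89.2 + 89.4 + 89.2 + 89.3) / 6 = 535.8000 / 6 = 89.3000
CL = X̄̄ = 89.3000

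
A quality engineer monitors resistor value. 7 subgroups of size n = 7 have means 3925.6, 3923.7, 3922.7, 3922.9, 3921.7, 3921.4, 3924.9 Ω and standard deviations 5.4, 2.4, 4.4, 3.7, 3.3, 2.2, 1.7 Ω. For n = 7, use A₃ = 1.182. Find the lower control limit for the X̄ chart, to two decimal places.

3919.37

X̄̄ = (3925.6 + 3923.7 + 3922.7 + 3922.9 + 3921.7 + 3921.4 + 3924.9) / 7 = 3923.2714
s̄ = (5.4 + 2.4 + 4.4 + 3.7 + 3.3 + 2.2 + 1.7) / 7 = 3.3000
LCL = X̄̄ − A₃·s̄ = 3923.2714 − 1.182 × 3.3000 = 3919.3708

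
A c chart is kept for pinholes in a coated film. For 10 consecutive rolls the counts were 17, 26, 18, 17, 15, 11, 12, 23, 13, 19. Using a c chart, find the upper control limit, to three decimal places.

29.506

c̄ = (17 + 26 + 18 + 17 + 15 + 11 + 12 + 23 + 13 + 19) / 10 = 171 / 10 = 17.1000
UCL = c̄ + 3√c̄ = 17.1000 + 3 × √17.1000 = 17.1000 + 3 × 4.1352 = 29.5056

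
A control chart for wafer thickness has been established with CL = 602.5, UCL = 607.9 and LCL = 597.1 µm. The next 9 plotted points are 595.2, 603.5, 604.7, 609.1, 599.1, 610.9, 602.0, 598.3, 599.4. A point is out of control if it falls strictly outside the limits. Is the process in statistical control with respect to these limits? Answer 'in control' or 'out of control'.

out of control

Compare each point to [597.1, 607.9]: sample 1 = 595.2 < LCL; sample 4 = 609.1 > UCL; sample 6 = 610.9 > UCL.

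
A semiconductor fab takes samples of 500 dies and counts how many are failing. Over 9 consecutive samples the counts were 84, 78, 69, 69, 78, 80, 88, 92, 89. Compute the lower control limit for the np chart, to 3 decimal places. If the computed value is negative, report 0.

p̄ = Σdᵢ / (k·n) = 727 / (9 × 500) = 0.16156
LCL = np̄ − 3·√(np̄(1−p̄)) = 80.7778 − 3 × 8.2297 = 56.0887

56.089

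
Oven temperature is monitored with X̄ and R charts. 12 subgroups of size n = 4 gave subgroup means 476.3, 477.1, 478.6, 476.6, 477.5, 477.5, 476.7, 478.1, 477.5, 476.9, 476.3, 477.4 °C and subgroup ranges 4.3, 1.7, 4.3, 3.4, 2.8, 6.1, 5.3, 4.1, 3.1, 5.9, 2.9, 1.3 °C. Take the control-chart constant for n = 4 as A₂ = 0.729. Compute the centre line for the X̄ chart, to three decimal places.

477.208

X̄̄ = (476.3 + 477.1 + 478.6 + 476.6 + 477.5 + 477.5 + 476.7 + 478.1 + 477.5 + 476.9 + 476.3 + 477.4) / 12 = 5726.5000 / 12 = 477.2083
CL = X̄̄ = 477.2083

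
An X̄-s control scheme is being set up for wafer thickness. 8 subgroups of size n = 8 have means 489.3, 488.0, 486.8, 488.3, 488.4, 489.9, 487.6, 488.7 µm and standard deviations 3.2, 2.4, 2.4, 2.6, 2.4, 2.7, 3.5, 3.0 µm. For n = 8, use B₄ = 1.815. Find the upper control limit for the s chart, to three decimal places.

5.037

s̄ = (3.2 + 2.4 + 2.4 + 2.6 + 2.4 + 2.7 + 3.5 + 3.0) / 8 = 2.7750
UCL_s = B₄·s̄ = 1.815 × 2.7750 = 5.0366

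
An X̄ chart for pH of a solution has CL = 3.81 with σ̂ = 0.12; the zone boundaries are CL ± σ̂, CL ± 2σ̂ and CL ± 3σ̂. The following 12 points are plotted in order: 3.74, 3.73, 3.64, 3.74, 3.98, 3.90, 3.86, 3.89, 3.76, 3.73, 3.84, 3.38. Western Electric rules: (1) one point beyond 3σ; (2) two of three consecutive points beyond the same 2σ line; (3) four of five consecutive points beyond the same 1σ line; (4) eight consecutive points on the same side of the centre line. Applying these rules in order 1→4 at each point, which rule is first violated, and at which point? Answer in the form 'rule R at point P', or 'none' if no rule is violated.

rule 1 at point 12

Zone of each point (C = within 1σ̂, B = 1σ̂–2σ̂, A = 2σ̂–3σ̂, * = beyond 3σ̂; sign = side of CL): 1:-C, 2:-C, 3:-B, 4:-C, 5:+B, 6:+C, 7:+C, 8:+C, 9:-C, 10:-C, 11:+C, 12:-*
Rule 1 (one point beyond the 3σ limits) is satisfied at point 12.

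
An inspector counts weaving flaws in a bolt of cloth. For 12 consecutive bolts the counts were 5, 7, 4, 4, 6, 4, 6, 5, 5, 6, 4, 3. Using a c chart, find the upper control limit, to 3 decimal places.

11.569

c̄ = (5 + 7 + 4 + 4 + 6 + 4 + 6 + 5 + 5 + 6 + 4 + 3) / 12 = 59 / 12 = 4.9167
UCL = c̄ + 3√c̄ = 4.9167 + 3 × √4.9167 = 4.9167 + 3 × 2.2174 = 11.5687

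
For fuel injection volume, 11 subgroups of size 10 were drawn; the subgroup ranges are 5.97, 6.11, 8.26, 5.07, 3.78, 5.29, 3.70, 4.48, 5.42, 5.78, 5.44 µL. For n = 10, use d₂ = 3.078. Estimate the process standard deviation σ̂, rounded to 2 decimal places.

1.75

R̄ = (5.97 + 6.11 + 8.26 + 5.07 + 3.78 + 5.29 + 3.70 + 4.48 + 5.42 + 5.78 + 5.44) / 11 = 5.3909
σ̂ = R̄ / d₂ = 5.3909 / 3.078 = 1.7514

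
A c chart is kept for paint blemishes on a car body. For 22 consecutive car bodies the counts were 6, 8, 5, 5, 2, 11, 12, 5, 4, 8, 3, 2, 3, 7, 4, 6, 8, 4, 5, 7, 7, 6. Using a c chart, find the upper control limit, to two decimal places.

c̄ = (6 + 8 + 5 + 5 + 2 + 11 + 12 + 5 + 4 + 8 + 3 + 2 + 3 + 7 + 4 + 6 + 8 + 4 + 5 + 7 + 7 + 6) / 22 = 128 / 22 = 5.8182
UCL = c̄ + 3√c̄ = 5.8182 + 3 × √5.8182 = 5.8182 + 3 × 2.4121 = 13.0545

13.05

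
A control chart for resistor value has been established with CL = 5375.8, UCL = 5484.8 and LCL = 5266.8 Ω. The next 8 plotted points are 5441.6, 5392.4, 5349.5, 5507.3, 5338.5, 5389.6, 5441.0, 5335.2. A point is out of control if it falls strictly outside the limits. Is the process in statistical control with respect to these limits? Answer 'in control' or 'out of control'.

out of control

Compare each point to [5266.8, 5484.8]: sample 4 = 5507.3 > UCL.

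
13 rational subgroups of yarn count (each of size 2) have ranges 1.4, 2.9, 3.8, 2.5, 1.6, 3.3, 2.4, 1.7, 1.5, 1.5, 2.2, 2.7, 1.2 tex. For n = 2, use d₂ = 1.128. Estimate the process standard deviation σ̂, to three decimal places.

1.957

R̄ = (1.4 + 2.9 + 3.8 + 2.5 + 1.6 + 3.3 + 2.4 + 1.7 + 1.5 + 1.5 + 2.2 + 2.7 + 1.2) / 13 = 2.2077
σ̂ = R̄ / d₂ = 2.2077 / 1.128 = 1.9572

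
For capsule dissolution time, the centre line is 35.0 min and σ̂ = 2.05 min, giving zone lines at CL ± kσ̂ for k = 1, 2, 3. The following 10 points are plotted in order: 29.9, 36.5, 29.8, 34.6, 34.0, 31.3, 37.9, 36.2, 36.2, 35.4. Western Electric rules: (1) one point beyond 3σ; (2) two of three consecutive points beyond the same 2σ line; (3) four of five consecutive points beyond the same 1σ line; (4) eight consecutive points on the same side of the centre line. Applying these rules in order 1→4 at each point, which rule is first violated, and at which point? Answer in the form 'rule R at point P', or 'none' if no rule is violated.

Zone of each point (C = within 1σ̂, B = 1σ̂–2σ̂, A = 2σ̂–3σ̂, * = beyond 3σ̂; sign = side of CL): 1:-A, 2:+C, 3:-A, 4:-C, 5:-C, 6:-B, 7:+B, 8:+C, 9:+C, 10:+C
Rule 2 (two of three consecutive points beyond the same 2σ limit) is satisfied at point 3.

rule 2 at point 3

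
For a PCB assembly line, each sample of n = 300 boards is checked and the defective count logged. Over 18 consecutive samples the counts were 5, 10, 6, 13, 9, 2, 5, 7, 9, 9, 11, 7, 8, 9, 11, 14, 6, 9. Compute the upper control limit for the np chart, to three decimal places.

16.872

p̄ = Σdᵢ / (k·n) = 150 / (18 × 300) = 0.02778
UCL = np̄ + 3·√(np̄(1−p̄)) = 8.3333 + 3 × √(8.3333×0.97222) = 8.3333 + 3 × 2.8464 = 16.8725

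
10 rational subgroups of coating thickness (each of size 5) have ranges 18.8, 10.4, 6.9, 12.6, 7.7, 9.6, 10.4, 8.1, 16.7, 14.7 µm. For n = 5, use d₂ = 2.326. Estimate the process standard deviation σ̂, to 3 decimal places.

R̄ = (18.8 + 10.4 + 6.9 + 12.6 + 7.7 + 9.6 + 10.4 + 8.1 + 16.7 + 14.7) / 10 = 11.5900
σ̂ = R̄ / d₂ = 11.5900 / 2.326 = 4.9828

4.983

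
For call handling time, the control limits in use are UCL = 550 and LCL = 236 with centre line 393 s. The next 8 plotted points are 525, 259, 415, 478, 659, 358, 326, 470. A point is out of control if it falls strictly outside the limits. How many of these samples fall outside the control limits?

1

Compare each point to [236, 550]: sample 5 = 659 > UCL.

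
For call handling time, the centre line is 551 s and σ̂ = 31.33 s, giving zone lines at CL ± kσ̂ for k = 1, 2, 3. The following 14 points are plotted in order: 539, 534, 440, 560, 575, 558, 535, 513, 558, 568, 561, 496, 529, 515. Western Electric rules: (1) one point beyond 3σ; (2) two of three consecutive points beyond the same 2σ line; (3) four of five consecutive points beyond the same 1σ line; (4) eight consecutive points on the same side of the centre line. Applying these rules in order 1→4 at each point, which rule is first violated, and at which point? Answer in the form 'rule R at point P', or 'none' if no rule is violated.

Zone of each point (C = within 1σ̂, B = 1σ̂–2σ̂, A = 2σ̂–3σ̂, * = beyond 3σ̂; sign = side of CL): 1:-C, 2:-C, 3:-*, 4:+C, 5:+C, 6:+C, 7:-C, 8:-B, 9:+C, 10:+C, 11:+C, 12:-B, 13:-C, 14:-B
Rule 1 (one point beyond the 3σ limits) is satisfied at point 3.

rule 1 at point 3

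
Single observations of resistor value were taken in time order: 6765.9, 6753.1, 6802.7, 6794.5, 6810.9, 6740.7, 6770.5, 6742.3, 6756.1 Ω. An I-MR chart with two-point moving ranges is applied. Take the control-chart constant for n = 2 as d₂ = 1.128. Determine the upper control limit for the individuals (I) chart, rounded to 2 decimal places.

6846.87

X̄ = (6765.9 + 6753.1 + 6802.7 + 6794.5 + 6810.9 + 6740.7 + 6770.5 + 6742.3 + 6756.1) / 9 = 6770.7444
Moving ranges: 12.8, 49.6, 8.2, 16.4, 70.2, 29.8, 28.2, 13.8; M̄R̄ = 229.0000 / 8 = 28.6250
UCL = X̄ + 3·M̄R̄/d₂ = 6770.7444 + 3 × 28.6250 / 1.128 = 6846.8748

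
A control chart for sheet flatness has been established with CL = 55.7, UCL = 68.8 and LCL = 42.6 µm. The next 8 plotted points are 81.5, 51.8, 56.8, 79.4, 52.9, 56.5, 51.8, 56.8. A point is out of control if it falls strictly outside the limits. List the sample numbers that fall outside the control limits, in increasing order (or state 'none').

1, 4

Compare each point to [42.6, 68.8]: sample 1 = 81.5 > UCL; sample 4 = 79.4 > UCL.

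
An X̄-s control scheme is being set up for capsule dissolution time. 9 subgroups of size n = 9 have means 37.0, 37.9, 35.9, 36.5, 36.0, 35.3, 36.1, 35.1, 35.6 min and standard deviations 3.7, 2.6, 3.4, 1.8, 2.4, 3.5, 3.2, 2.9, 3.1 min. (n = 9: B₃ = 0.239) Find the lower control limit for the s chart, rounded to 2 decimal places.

s̄ = (3.7 + 2.6 + 3.4 + 1.8 + 2.4 + 3.5 + 3.2 + 2.9 + 3.1) / 9 = 2.9556
LCL_s = B₃·s̄ = 0.239 × 2.9556 = 0.7064

0.71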